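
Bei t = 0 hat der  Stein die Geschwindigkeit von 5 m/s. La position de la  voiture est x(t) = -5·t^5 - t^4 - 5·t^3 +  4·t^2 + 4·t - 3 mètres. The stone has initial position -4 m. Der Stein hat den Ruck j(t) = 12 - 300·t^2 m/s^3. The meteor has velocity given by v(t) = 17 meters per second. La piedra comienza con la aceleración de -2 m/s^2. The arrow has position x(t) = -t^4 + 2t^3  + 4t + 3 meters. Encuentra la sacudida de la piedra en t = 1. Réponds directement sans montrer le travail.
La sacudida en t = 1 es j = -288.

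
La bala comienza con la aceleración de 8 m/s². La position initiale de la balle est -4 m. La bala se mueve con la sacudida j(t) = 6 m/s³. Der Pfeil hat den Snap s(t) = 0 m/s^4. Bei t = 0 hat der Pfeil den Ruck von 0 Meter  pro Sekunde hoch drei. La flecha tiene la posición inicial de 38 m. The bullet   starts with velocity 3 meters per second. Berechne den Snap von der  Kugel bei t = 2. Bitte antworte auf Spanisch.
Para resolver esto, necesitamos tomar 1 derivada de nuestra ecuación de la sacudida j(t) = 6. Tomando d/dt de j(t), encontramos s(t) = 0. De la ecuación del snap s(t) = 0, sustituimos t = 2 para obtener s = 0.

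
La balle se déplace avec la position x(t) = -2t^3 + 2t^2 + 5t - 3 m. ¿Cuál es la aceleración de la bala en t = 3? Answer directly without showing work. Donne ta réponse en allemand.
Die Antwort ist -32.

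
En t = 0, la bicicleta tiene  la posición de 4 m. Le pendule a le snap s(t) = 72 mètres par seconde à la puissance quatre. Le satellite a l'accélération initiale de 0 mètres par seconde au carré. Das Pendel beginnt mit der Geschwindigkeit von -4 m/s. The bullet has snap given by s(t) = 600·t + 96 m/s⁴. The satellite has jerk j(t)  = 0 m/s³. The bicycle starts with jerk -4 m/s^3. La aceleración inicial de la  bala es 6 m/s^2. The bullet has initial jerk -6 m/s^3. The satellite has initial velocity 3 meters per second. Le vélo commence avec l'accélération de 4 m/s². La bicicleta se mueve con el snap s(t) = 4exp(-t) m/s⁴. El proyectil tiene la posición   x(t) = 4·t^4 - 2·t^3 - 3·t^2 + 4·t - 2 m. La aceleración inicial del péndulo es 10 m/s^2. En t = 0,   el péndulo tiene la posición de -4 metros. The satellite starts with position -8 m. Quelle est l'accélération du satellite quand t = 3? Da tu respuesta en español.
Debemos encontrar la integral de nuestra ecuación de la sacudida j(t) = 0 1 vez. Integrando la sacudida y usando la condición inicial a(0) = 0, obtenemos a(t) = 0. De la ecuación de la aceleración a(t) = 0, sustituimos t = 3 para obtener a = 0.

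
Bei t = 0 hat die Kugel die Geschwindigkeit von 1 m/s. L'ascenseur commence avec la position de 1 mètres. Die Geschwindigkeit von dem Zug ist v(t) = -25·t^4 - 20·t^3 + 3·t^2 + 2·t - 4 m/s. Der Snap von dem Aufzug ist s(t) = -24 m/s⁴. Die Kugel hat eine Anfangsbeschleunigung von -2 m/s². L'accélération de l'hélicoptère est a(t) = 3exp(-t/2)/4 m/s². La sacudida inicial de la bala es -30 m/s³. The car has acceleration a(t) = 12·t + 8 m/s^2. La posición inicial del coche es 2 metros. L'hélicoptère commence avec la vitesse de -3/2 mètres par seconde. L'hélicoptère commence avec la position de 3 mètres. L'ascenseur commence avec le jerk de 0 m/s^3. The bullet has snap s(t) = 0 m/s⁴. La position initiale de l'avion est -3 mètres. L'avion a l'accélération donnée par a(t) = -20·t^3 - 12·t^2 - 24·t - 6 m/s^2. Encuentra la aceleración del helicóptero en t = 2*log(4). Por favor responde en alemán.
Aus der Gleichung für die Beschleunigung a(t) = 3·exp(-t/2)/4, setzen wir t = 2*log(4) ein und erhalten a = 3/16.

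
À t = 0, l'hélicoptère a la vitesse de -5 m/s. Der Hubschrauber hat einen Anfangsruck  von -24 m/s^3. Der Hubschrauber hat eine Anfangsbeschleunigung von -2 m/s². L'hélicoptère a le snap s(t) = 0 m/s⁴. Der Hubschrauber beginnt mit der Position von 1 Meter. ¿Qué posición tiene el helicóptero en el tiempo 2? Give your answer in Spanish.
Debemos encontrar la antiderivada de nuestra ecuación del snap s(t) = 0 4 veces. Integrando el snap y usando la condición inicial j(0) = -24, obtenemos j(t) = -24. Tomando ∫j(t)dt y aplicando a(0) = -2, encontramos a(t) = -24·t - 2. La integral de la aceleración, con v(0) = -5, da la velocidad: v(t) = -12·t^2 - 2·t - 5. Tomando ∫v(t)dt y aplicando x(0) = 1, encontramos x(t) = -4·t^3 - t^2 - 5·t + 1. Tenemos la posición x(t) = -4·t^3 - t^2 - 5·t + 1. Sustituyendo t = 2: x(2) = -45.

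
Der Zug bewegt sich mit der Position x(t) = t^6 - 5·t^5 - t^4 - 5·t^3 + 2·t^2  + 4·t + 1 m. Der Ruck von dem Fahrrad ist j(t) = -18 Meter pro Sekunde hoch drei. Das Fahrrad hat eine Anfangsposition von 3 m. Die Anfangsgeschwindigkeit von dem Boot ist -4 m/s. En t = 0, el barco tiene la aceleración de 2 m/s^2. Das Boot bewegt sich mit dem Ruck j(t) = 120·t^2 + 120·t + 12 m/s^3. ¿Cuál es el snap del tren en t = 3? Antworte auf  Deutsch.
Ausgehend von der Position x(t) = t^6 - 5·t^5 - t^4 - 5·t^3 + 2·t^2 + 4·t + 1, nehmen wir 4 Ableitungen. Die Ableitung von der Position ergibt die Geschwindigkeit: v(t) = 6·t^5 - 25·t^4 - 4·t^3 - 15·t^2 + 4·t + 4. Durch Ableiten von der Geschwindigkeit erhalten wir die Beschleunigung: a(t) = 30·t^4 - 100·t^3 - 12·t^2 - 30·t + 4. Mit d/dt von a(t) finden wir j(t) = 120·t^3 - 300·t^2 - 24·t - 30. Die Ableitung von dem Ruck ergibt den Snap: s(t) = 360·t^2 - 600·t - 24. Mit s(t) = 360·t^2 - 600·t - 24 und Einsetzen von t = 3, finden wir s = 1416.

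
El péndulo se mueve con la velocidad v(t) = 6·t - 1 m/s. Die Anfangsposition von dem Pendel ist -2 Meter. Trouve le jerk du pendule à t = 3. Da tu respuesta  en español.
Partiendo de la velocidad v(t) = 6·t - 1, tomamos 2 derivadas. Tomando d/dt de v(t), encontramos a(t) = 6. Derivando la aceleración, obtenemos la sacudida: j(t) = 0. Tenemos la sacudida j(t) = 0. Sustituyendo t = 3: j(3) = 0.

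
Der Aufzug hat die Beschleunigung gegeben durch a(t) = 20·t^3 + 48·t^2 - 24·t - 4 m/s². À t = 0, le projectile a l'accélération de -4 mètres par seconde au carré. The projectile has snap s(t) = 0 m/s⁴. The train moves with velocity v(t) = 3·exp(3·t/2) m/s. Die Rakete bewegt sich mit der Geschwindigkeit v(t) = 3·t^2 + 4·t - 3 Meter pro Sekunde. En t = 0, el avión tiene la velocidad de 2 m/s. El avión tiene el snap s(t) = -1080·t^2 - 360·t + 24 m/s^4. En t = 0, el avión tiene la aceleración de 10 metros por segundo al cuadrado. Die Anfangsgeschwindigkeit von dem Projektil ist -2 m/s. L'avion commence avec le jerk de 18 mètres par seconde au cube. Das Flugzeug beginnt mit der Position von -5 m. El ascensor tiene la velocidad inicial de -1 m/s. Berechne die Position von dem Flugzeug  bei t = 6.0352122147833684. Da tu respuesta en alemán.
Wir müssen unsere Gleichung für den Snap s(t) = -1080·t^2 - 360·t + 24 4-mal integrieren. Die Stammfunktion von dem Snap, mit j(0) = 18, ergibt den Ruck: j(t) = -360·t^3 - 180·t^2 + 24·t + 18. Durch Integration von dem Ruck und Verwendung der Anfangsbedingung a(0) = 10, erhalten wir a(t) = -90·t^4 - 60·t^3 + 12·t^2 + 18·t + 10. Mit ∫a(t)dt und Anwendung von v(0) = 2, finden wir v(t) = -18·t^5 - 15·t^4 + 4·t^3 + 9·t^2 + 10·t + 2. Die Stammfunktion von der Geschwindigkeit ist die Position. Mit x(0) = -5 erhalten wir x(t) = -3·t^6 - 3·t^5 + t^4 + 3·t^3 + 5·t^2 + 2·t - 5. Wir haben die Position x(t) = -3·t^6 - 3·t^5 + t^4 + 3·t^3 + 5·t^2 + 2·t - 5. Durch Einsetzen von t = 6.0352122147833684: x(6.0352122147833684) = -166814.712453432.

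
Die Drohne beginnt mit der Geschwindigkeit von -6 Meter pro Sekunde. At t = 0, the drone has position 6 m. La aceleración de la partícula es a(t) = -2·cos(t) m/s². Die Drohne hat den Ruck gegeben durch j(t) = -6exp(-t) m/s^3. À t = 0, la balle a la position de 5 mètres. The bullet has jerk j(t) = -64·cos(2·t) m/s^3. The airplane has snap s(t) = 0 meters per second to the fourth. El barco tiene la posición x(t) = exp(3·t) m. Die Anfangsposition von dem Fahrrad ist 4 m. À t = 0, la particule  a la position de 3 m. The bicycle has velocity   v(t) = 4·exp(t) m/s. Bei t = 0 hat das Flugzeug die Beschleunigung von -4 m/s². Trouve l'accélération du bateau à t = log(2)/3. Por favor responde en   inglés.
We must differentiate our position equation x(t) = exp(3·t) 2 times. The derivative of position gives velocity: v(t) = 3·exp(3·t). The derivative of velocity gives acceleration: a(t) = 9·exp(3·t). Using a(t) = 9·exp(3·t) and substituting t = log(2)/3, we find a = 18.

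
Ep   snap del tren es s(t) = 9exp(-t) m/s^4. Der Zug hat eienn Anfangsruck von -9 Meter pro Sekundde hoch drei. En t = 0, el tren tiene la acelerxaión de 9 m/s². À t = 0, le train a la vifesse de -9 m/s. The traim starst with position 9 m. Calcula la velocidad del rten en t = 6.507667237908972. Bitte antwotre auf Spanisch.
Debemos encontrar la antiderivada de nuestra ecuación del snap s(t) = 9·exp(-t) 3 veces. Integrando el snap y usando la condición inicial j(0) = -9, obtenemos j(t) = -9·exp(-t). La integral de la sacudida es la aceleración. Usando a(0) = 9, obtenemos a(t) = 9·exp(-t). La integral de la aceleración, con v(0) = -9, da la velocidad: v(t) = -9·exp(-t). Tenemos la velocidad v(t) = -9·exp(-t). Sustituyendo t = 6.507667237908972: v(6.507667237908972) = -0.0134276044074348.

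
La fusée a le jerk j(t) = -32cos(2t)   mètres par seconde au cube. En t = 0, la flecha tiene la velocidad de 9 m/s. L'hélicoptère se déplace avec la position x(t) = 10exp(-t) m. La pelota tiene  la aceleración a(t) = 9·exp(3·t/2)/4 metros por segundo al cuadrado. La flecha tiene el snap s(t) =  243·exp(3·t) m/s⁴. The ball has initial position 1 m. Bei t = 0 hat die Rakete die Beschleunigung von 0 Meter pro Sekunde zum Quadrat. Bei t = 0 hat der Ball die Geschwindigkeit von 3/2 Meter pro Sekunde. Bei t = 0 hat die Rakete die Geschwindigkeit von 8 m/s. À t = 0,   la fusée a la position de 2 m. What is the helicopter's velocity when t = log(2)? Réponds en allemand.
Ausgehend von der Position x(t) = 10·exp(-t), nehmen wir 1 Ableitung. Mit d/dt von x(t) finden wir v(t) = -10·exp(-t). Mit v(t) = -10·exp(-t) und Einsetzen von t = log(2), finden wir v = -5.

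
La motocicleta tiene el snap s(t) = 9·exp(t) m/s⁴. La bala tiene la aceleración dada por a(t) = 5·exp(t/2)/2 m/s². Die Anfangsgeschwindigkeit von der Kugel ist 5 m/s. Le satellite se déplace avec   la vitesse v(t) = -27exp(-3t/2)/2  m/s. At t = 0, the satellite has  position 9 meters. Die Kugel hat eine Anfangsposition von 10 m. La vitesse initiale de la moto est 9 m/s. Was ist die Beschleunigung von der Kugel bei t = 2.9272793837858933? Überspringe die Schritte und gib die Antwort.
Die Beschleunigung bei t = 2.9272793837858933 ist a = 10.8041511256450.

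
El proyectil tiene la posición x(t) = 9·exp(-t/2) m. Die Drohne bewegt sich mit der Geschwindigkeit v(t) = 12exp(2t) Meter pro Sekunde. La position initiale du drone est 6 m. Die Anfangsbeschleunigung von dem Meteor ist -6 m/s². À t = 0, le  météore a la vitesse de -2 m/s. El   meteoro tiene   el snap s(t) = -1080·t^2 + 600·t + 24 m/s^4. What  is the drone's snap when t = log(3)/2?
Starting from velocity v(t) = 12·exp(2·t), we take 3 derivatives. Differentiating velocity, we get acceleration: a(t) = 24·exp(2·t). Taking d/dt of a(t), we find j(t) = 48·exp(2·t). Taking d/dt of j(t), we find s(t) = 96·exp(2·t). We have snap s(t) = 96·exp(2·t). Substituting t = log(3)/2: s(log(3)/2) = 288.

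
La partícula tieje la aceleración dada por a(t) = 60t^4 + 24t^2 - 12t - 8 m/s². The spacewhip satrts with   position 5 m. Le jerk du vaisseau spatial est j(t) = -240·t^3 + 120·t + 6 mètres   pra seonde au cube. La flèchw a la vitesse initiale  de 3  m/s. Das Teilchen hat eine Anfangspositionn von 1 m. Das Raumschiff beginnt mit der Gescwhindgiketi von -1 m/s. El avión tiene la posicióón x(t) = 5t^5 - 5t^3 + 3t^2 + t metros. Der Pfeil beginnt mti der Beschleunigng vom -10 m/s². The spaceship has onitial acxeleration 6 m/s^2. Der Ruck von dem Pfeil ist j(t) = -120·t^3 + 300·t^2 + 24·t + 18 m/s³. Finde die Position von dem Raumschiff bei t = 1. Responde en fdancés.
Nous devons intégrer notre équation du jerk j(t) = -240·t^3 + 120·t + 6 3 fois. L'intégrale du jerk est l'accélération. En utilisant a(0) = 6, nous obtenons a(t) = -60·t^4 + 60·t^2 + 6·t + 6. En intégrant l'accélération et en utilisant la condition initiale v(0) = -1, nous obtenons v(t) = -12·t^5 + 20·t^3 + 3·t^2 + 6·t - 1. En prenant ∫v(t)dt et en appliquant x(0) = 5, nous trouvons x(t) = -2·t^6 + 5·t^4 + t^3 + 3·t^2 - t + 5. En utilisant x(t) = -2·t^6 + 5·t^4 + t^3 + 3·t^2 - t + 5 et en substituant t = 1, nous trouvons x = 11.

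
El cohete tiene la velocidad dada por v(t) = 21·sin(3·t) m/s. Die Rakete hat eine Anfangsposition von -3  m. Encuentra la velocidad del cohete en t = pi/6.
Tenemos la velocidad v(t) = 21·sin(3·t). Sustituyendo t = pi/6: v(pi/6) = 21.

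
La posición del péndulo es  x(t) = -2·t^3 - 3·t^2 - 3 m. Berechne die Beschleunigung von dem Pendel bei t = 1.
Wir müssen unsere Gleichung für die Position x(t) = -2·t^3 - 3·t^2 - 3 2-mal ableiten. Mit d/dt von x(t) finden wir v(t) = -6·t^2 - 6·t. Die Ableitung von der Geschwindigkeit ergibt die Beschleunigung: a(t) = -12·t - 6. Wir haben die Beschleunigung a(t) = -12·t - 6. Durch Einsetzen von t = 1: a(1) = -18.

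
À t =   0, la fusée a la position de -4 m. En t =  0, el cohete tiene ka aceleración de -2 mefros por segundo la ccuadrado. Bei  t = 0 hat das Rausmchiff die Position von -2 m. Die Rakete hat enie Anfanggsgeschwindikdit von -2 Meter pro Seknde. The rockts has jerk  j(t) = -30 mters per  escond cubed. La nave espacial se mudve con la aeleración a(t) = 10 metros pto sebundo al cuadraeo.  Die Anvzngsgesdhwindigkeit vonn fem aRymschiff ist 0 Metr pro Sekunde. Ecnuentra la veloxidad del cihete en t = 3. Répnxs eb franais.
Nous devons trouver la primitive de notre équation du jerk j(t) = -30 2 fois. La primitive du jerk, avec a(0) = -2, donne l'accélération: a(t) = -30·t - 2. La primitive de l'accélération, avec v(0) = -2, donne la vitesse: v(t) = -15·t^2 - 2·t - 2. De l'équation de la vitesse v(t) = -15·t^2 - 2·t - 2, nous substituons t = 3 pour obtenir v = -143.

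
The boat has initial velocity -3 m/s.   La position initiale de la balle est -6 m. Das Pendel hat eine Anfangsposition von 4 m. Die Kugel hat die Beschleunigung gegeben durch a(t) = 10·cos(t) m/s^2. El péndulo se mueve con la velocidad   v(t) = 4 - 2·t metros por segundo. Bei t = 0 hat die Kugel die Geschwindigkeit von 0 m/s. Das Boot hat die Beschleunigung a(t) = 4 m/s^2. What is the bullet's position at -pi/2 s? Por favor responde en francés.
Nous devons trouver l'intégrale de notre équation de l'accélération a(t) = 10·cos(t) 2 fois. En prenant ∫a(t)dt et en appliquant v(0) = 0, nous trouvons v(t) = 10·sin(t). En prenant ∫v(t)dt et en appliquant x(0) = -6, nous trouvons x(t) = 4 - 10·cos(t). De l'équation de la position x(t) = 4 - 10·cos(t), nous substituons t = -pi/2 pour obtenir x = 4.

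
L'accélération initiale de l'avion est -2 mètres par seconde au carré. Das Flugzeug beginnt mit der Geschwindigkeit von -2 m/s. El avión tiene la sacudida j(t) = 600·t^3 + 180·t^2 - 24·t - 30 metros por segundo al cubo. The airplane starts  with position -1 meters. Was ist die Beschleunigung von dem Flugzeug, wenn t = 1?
Um dies zu lösen, müssen wir 1 Stammfunktion unserer Gleichung für den Ruck j(t) = 600·t^3 + 180·t^2 - 24·t - 30 finden. Mit ∫j(t)dt und Anwendung von a(0) = -2, finden wir a(t) = 150·t^4 + 60·t^3 - 12·t^2 - 30·t - 2. Aus der Gleichung für die Beschleunigung a(t) = 150·t^4 + 60·t^3 - 12·t^2 - 30·t - 2, setzen wir t = 1 ein und erhalten a = 166.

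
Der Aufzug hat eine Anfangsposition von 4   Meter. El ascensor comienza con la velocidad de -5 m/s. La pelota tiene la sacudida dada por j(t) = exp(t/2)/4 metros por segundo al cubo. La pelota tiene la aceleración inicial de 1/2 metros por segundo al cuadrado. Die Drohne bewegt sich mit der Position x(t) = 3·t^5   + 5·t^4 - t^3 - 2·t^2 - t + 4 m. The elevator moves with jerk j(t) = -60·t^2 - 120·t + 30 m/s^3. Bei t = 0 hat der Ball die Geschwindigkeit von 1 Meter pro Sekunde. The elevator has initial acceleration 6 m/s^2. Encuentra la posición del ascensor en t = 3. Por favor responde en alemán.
Um dies zu lösen, müssen wir 3 Stammfunktionen unserer Gleichung für den Ruck j(t) = -60·t^2 - 120·t + 30 finden. Durch Integration von dem Ruck und Verwendung der Anfangsbedingung a(0) = 6, erhalten wir a(t) = -20·t^3 - 60·t^2 + 30·t + 6. Die Stammfunktion von der Beschleunigung ist die Geschwindigkeit. Mit v(0) = -5 erhalten wir v(t) = -5·t^4 - 20·t^3 + 15·t^2 + 6·t - 5. Durch Integration von der Geschwindigkeit und Verwendung der Anfangsbedingung x(0) = 4, erhalten wir x(t) = -t^5 - 5·t^4 + 5·t^3 + 3·t^2 - 5·t + 4. Mit x(t) = -t^5 - 5·t^4 + 5·t^3 + 3·t^2 - 5·t + 4 und Einsetzen von t = 3, finden wir x = -497.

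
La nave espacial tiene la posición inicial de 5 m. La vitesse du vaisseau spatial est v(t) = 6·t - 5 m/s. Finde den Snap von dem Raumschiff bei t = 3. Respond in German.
Um dies zu lösen, müssen wir 3 Ableitungen unserer Gleichung für die Geschwindigkeit v(t) = 6·t - 5 nehmen. Mit d/dt von v(t) finden wir a(t) = 6. Mit d/dt von a(t) finden wir j(t) = 0. Mit d/dt von j(t) finden wir s(t) = 0. Wir haben den Snap s(t) = 0. Durch Einsetzen von t = 3: s(3) = 0.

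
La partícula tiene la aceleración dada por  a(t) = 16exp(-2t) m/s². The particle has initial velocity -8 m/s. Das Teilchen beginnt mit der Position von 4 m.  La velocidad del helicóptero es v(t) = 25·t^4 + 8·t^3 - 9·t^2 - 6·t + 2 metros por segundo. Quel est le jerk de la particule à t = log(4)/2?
En partant de l'accélération a(t) = 16·exp(-2·t), nous prenons 1 dérivée. La dérivée de l'accélération donne le jerk: j(t) = -32·exp(-2·t). En utilisant j(t) = -32·exp(-2·t) et en substituant t = log(4)/2, nous trouvons j = -8.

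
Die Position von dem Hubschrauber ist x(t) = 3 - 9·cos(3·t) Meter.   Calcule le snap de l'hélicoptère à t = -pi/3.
Nous devons dériver notre équation de la position x(t) = 3 - 9·cos(3·t) 4 fois. En dérivant la position, nous obtenons la vitesse: v(t) = 27·sin(3·t). En prenant d/dt de v(t), nous trouvons a(t) = 81·cos(3·t). En prenant d/dt de a(t), nous trouvons j(t) = -243·sin(3·t). La dérivée du jerk donne le snap: s(t) = -729·cos(3·t). De l'équation du snap s(t) = -729·cos(3·t), nous substituons t = -pi/3 pour obtenir s = 729.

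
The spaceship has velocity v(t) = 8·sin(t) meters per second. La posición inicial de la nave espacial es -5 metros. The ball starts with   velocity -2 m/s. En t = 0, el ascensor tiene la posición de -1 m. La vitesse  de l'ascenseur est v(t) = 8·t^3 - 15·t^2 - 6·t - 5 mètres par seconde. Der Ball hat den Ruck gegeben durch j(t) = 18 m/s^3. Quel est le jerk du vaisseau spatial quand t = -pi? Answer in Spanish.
Para resolver esto, necesitamos tomar 2 derivadas de nuestra ecuación de la velocidad v(t) = 8·sin(t). La derivada de la velocidad da la aceleración: a(t) = 8·cos(t). Derivando la aceleración, obtenemos la sacudida: j(t) = -8·sin(t). Tenemos la sacudida j(t) = -8·sin(t). Sustituyendo t = -pi: j(-pi) = 0.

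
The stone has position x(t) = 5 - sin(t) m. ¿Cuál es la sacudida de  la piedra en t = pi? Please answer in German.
Ausgehend von der Position x(t) = 5 - sin(t), nehmen wir 3 Ableitungen. Mit d/dt von x(t) finden wir v(t) = -cos(t). Die Ableitung von der Geschwindigkeit ergibt die Beschleunigung: a(t) = sin(t). Durch Ableiten von der Beschleunigung erhalten wir den Ruck: j(t) = cos(t). Aus der Gleichung für den Ruck j(t) = cos(t), setzen wir t = pi ein und erhalten j = -1.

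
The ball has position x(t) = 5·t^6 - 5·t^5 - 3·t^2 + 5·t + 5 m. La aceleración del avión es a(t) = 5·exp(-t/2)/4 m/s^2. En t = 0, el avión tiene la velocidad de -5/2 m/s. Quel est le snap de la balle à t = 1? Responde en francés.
En partant de la position x(t) = 5·t^6 - 5·t^5 - 3·t^2 + 5·t + 5, nous prenons 4 dérivées. En dérivant la position, nous obtenons la vitesse: v(t) = 30·t^5 - 25·t^4 - 6·t + 5. La dérivée de la vitesse donne l'accélération: a(t) = 150·t^4 - 100·t^3 - 6. En dérivant l'accélération, nous obtenons le jerk: j(t) = 600·t^3 - 300·t^2. En dérivant le jerk, nous obtenons le snap: s(t) = 1800·t^2 - 600·t. De l'équation du snap s(t) = 1800·t^2 - 600·t, nous substituons t = 1 pour obtenir s = 1200.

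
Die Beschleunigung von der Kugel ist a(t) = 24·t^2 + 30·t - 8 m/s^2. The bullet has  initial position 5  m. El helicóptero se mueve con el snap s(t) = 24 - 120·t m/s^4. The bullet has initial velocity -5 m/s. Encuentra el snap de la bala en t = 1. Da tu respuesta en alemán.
Ausgehend von der Beschleunigung a(t) = 24·t^2 + 30·t - 8, nehmen wir 2 Ableitungen. Die Ableitung von der Beschleunigung ergibt den Ruck: j(t) = 48·t + 30. Die Ableitung von dem Ruck ergibt den Snap: s(t) = 48. Aus der Gleichung für den Snap s(t) = 48, setzen wir t = 1 ein und erhalten s = 48.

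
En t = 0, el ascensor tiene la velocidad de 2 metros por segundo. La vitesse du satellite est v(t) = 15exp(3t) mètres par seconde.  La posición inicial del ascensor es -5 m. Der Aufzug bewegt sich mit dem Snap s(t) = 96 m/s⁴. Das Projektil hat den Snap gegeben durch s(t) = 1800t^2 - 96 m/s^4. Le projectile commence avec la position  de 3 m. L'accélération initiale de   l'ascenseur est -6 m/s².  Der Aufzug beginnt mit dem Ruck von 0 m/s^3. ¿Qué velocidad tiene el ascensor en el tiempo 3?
Debemos encontrar la antiderivada de nuestra ecuación del snap s(t) = 96 3 veces. La integral del snap, con j(0) = 0, da la sacudida: j(t) = 96·t. La integral de la sacudida es la aceleración. Usando a(0) = -6, obtenemos a(t) = 48·t^2 - 6. Integrando la aceleración y usando la condición inicial v(0) = 2, obtenemos v(t) = 16·t^3 - 6·t + 2. Tenemos la velocidad v(t) = 16·t^3 - 6·t + 2. Sustituyendo t = 3: v(3) = 416.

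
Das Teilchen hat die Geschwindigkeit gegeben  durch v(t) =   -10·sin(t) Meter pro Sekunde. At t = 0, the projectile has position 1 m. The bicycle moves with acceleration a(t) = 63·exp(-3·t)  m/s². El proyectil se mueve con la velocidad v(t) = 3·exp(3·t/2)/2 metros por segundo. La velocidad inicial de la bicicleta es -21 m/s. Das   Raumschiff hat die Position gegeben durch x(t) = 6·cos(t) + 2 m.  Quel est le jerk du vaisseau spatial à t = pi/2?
Nous devons dériver notre équation de la position x(t) = 6·cos(t) + 2 3 fois. La dérivée de la position donne la vitesse: v(t) = -6·sin(t). La dérivée de la vitesse donne l'accélération: a(t) = -6·cos(t). En prenant d/dt de a(t), nous trouvons j(t) = 6·sin(t). De l'équation du jerk j(t) = 6·sin(t), nous substituons t = pi/2 pour obtenir j = 6.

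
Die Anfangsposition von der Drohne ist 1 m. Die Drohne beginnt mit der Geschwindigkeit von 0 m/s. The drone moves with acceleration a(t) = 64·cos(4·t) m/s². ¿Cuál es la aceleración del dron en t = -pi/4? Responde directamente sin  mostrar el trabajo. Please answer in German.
Die Beschleunigung bei t = -pi/4 ist a = -64.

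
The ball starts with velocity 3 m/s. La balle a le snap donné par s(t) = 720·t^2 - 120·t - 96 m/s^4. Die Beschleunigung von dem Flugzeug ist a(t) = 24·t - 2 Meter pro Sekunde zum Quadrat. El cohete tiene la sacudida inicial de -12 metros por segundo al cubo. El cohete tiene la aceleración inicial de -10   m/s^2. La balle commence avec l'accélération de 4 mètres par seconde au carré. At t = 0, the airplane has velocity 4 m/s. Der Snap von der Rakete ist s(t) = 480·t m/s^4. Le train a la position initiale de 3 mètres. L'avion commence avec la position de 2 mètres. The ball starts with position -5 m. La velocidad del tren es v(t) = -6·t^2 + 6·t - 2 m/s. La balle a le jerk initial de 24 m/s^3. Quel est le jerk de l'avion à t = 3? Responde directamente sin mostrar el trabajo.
À t = 3, j = 24.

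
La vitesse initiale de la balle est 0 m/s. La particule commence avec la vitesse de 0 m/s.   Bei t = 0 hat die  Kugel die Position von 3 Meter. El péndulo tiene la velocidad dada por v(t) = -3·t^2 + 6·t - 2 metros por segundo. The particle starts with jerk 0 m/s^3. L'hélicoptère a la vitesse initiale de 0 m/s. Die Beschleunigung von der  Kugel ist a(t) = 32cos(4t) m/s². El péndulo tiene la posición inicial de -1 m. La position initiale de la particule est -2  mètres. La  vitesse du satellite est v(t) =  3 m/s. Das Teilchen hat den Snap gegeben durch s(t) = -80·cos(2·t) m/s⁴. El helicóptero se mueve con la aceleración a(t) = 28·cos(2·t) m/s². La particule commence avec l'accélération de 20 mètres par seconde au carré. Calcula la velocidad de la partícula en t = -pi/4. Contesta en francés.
Nous devons intégrer notre équation du snap s(t) = -80·cos(2·t) 3 fois. L'intégrale du snap est le jerk. En utilisant j(0) = 0, nous obtenons j(t) = -40·sin(2·t). L'intégrale du jerk est l'accélération. En utilisant a(0) = 20, nous obtenons a(t) = 20·cos(2·t). En prenant ∫a(t)dt et en appliquant v(0) = 0, nous trouvons v(t) = 10·sin(2·t). En utilisant v(t) = 10·sin(2·t) et en substituant t = -pi/4, nous trouvons v = -10.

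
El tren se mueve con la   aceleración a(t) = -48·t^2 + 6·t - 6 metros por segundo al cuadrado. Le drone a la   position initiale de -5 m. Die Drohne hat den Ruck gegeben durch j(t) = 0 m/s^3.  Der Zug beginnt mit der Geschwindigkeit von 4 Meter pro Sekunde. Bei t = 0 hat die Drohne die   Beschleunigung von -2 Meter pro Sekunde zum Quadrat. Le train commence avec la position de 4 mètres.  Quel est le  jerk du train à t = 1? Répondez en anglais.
We must differentiate our acceleration equation a(t) = -48·t^2 + 6·t - 6 1 time. Differentiating acceleration, we get jerk: j(t) = 6 - 96·t. Using j(t) = 6 - 96·t and substituting t = 1, we find j = -90.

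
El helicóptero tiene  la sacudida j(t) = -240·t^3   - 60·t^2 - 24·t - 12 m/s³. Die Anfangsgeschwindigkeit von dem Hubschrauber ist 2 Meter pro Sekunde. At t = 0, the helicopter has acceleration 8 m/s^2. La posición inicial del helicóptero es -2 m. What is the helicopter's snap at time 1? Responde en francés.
Pour résoudre ceci, nous devons prendre 1 dérivée de notre équation du jerk j(t) = -240·t^3 - 60·t^2 - 24·t - 12. En dérivant le jerk, nous obtenons le snap: s(t) = -720·t^2 - 120·t - 24. En utilisant s(t) = -720·t^2 - 120·t - 24 et en substituant t = 1, nous trouvons s = -864.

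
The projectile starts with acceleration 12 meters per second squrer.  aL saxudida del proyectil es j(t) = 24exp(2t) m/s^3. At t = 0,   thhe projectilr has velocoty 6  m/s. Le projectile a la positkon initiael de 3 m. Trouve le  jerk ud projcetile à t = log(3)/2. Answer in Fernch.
De l'équation du jerk j(t) = 24·exp(2·t), nous substituons t = log(3)/2 pour obtenir j = 72.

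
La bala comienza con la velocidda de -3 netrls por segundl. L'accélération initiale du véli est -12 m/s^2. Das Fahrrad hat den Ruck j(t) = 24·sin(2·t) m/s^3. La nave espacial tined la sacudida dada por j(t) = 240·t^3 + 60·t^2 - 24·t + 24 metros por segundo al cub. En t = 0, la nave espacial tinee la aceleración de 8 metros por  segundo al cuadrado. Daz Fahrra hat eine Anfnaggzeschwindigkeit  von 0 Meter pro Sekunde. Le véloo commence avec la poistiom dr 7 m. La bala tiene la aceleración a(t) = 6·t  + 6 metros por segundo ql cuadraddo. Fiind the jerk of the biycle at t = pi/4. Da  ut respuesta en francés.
De l'équation du jerk j(t) = 24·sin(2·t), nous substituons t = pi/4 pour obtenir j = 24.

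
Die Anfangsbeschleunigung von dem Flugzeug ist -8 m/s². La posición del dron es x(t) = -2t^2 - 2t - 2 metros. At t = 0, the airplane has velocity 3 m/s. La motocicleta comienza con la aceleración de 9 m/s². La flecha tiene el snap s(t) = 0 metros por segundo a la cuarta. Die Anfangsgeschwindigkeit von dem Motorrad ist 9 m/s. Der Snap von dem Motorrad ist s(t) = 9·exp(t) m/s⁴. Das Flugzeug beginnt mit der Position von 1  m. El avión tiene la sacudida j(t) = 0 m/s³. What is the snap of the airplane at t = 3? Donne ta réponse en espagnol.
Debemos derivar nuestra ecuación de la sacudida j(t) = 0 1 vez. Tomando d/dt de j(t), encontramos s(t) = 0. De la ecuación del snap s(t) = 0, sustituimos t = 3 para obtener s = 0.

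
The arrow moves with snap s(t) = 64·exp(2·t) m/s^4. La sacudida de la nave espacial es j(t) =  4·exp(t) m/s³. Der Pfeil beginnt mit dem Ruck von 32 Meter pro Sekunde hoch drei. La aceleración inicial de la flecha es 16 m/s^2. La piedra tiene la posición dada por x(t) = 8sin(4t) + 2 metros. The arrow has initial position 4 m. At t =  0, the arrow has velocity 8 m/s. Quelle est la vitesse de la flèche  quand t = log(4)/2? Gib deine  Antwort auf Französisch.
Nous devons trouver l'intégrale de notre équation du snap s(t) = 64·exp(2·t) 3 fois. La primitive du snap, avec j(0) = 32, donne le jerk: j(t) = 32·exp(2·t). En intégrant le jerk et en utilisant la condition initiale a(0) = 16, nous obtenons a(t) = 16·exp(2·t). En intégrant l'accélération et en utilisant la condition initiale v(0) = 8, nous obtenons v(t) = 8·exp(2·t). De l'équation de la vitesse v(t) = 8·exp(2·t), nous substituons t = log(4)/2 pour obtenir v = 32.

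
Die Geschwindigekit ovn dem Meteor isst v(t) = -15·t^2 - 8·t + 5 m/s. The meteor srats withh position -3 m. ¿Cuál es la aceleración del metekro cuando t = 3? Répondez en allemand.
Um dies zu lösen, müssen wir 1 Ableitung unserer Gleichung für die Geschwindigkeit v(t) = -15·t^2 - 8·t + 5 nehmen. Die Ableitung von der Geschwindigkeit ergibt die Beschleunigung: a(t) = -30·t - 8. Mit a(t) = -30·t - 8 und Einsetzen von t = 3, finden wir a = -98.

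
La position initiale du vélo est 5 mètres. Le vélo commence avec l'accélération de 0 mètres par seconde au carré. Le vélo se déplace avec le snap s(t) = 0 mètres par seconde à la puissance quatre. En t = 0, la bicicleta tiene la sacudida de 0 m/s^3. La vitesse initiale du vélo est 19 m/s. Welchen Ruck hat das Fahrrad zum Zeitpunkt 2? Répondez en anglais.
To find the answer, we compute 1 integral of s(t) = 0. The antiderivative of snap, with j(0) = 0, gives jerk: j(t) = 0. From the given jerk equation j(t) = 0, we substitute t = 2 to get j = 0.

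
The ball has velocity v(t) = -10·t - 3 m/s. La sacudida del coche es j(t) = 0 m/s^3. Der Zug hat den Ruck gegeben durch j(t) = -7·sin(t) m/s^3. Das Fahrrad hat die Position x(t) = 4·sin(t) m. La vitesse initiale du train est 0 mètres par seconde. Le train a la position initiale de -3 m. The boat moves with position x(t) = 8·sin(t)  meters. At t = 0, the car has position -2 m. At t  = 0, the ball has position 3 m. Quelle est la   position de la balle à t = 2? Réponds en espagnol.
Debemos encontrar la integral de nuestra ecuación de la velocidad v(t) = -10·t - 3 1 vez. La antiderivada de la velocidad, con x(0) = 3, da la posición: x(t) = -5·t^2 - 3·t + 3. Usando x(t) = -5·t^2 - 3·t + 3 y sustituyendo t = 2, encontramos x = -23.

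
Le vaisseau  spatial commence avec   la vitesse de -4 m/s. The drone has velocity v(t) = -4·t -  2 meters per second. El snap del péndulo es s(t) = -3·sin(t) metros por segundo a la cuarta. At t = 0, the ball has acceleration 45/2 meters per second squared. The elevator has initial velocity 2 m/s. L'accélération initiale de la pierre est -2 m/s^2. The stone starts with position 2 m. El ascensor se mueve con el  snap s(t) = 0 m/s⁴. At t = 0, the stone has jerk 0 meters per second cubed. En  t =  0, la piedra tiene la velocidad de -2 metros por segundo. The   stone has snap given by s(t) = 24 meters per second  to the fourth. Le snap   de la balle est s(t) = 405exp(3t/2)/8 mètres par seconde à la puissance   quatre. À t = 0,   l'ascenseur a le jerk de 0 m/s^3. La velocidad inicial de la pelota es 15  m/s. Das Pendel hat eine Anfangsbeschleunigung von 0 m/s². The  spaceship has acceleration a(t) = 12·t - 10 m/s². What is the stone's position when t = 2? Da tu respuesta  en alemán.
Ausgehend von dem Snap s(t) = 24, nehmen wir 4 Stammfunktionen. Mit ∫s(t)dt und Anwendung von j(0) = 0, finden wir j(t) = 24·t. Die Stammfunktion von dem Ruck ist die Beschleunigung. Mit a(0) = -2 erhalten wir a(t) = 12·t^2 - 2. Die Stammfunktion von der Beschleunigung, mit v(0) = -2, ergibt die Geschwindigkeit: v(t) = 4·t^3 - 2·t - 2. Mit ∫v(t)dt und Anwendung von x(0) = 2, finden wir x(t) = t^4 - t^2 - 2·t + 2. Aus der Gleichung für die Position x(t) = t^4 - t^2 - 2·t + 2, setzen wir t = 2 ein und erhalten x = 10.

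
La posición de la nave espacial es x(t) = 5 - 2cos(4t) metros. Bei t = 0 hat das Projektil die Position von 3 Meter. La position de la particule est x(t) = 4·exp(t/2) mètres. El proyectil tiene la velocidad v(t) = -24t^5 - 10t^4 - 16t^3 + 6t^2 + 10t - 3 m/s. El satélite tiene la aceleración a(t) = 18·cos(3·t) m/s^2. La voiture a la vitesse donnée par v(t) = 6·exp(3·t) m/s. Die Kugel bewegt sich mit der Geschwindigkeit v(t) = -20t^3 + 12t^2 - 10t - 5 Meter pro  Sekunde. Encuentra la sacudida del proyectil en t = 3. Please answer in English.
Starting from velocity v(t) = -24·t^5 - 10·t^4 - 16·t^3 + 6·t^2 + 10·t - 3, we take 2 derivatives. Taking d/dt of v(t), we find a(t) = -120·t^4 - 40·t^3 - 48·t^2 + 12·t + 10. Differentiating acceleration, we get jerk: j(t) = -480·t^3 - 120·t^2 - 96·t + 12. From the given jerk equation j(t) = -480·t^3 - 120·t^2 - 96·t + 12, we substitute t = 3 to get j = -14316.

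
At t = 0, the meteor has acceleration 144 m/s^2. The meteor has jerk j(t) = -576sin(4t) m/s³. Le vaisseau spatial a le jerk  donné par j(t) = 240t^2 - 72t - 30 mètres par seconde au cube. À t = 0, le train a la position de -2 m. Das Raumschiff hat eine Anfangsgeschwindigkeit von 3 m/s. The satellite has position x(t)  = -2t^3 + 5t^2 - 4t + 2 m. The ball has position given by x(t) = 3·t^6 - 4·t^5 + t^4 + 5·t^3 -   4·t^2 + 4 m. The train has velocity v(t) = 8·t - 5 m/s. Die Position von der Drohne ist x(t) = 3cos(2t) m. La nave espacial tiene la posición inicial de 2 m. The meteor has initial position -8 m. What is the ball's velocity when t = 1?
We must differentiate our position equation x(t) = 3·t^6 - 4·t^5 + t^4 + 5·t^3 - 4·t^2 + 4 1 time. Differentiating position, we get velocity: v(t) = 18·t^5 - 20·t^4 + 4·t^3 + 15·t^2 - 8·t. We have velocity v(t) = 18·t^5 - 20·t^4 + 4·t^3 + 15·t^2 - 8·t. Substituting t = 1: v(1) = 9.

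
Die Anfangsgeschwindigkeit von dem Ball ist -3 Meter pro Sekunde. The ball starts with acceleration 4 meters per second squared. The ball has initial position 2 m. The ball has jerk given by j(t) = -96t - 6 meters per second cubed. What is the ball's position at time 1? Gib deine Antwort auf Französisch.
Nous devons trouver l'intégrale de notre équation du jerk j(t) = -96·t - 6 3 fois. L'intégrale du jerk, avec a(0) = 4, donne l'accélération: a(t) = -48·t^2 - 6·t + 4. L'intégrale de l'accélération, avec v(0) = -3, donne la vitesse: v(t) = -16·t^3 - 3·t^2 + 4·t - 3. En prenant ∫v(t)dt et en appliquant x(0) = 2, nous trouvons x(t) = -4·t^4 - t^3 + 2·t^2 - 3·t + 2. De l'équation de la position x(t) = -4·t^4 - t^3 + 2·t^2 - 3·t + 2, nous substituons t = 1 pour obtenir x = -4.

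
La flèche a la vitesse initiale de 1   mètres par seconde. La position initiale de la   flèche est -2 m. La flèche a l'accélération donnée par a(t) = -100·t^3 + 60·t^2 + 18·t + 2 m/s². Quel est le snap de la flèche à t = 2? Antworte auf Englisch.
We must differentiate our acceleration equation a(t) = -100·t^3 + 60·t^2 + 18·t + 2 2 times. The derivative of acceleration gives jerk: j(t) = -300·t^2 + 120·t + 18. The derivative of jerk gives snap: s(t) = 120 - 600·t. We have snap s(t) = 120 - 600·t. Substituting t = 2: s(2) = -1080.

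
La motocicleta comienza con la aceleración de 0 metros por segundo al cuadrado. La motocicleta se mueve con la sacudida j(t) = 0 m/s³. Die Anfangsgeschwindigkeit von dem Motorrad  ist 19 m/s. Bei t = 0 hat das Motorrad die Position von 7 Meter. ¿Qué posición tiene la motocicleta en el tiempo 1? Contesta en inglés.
To solve this, we need to take 3 integrals of our jerk equation j(t) = 0. Taking ∫j(t)dt and applying a(0) = 0, we find a(t) = 0. The integral of acceleration is velocity. Using v(0) = 19, we get v(t) = 19. Integrating velocity and using the initial condition x(0) = 7, we get x(t) = 19·t + 7. Using x(t) = 19·t + 7 and substituting t = 1, we find x = 26.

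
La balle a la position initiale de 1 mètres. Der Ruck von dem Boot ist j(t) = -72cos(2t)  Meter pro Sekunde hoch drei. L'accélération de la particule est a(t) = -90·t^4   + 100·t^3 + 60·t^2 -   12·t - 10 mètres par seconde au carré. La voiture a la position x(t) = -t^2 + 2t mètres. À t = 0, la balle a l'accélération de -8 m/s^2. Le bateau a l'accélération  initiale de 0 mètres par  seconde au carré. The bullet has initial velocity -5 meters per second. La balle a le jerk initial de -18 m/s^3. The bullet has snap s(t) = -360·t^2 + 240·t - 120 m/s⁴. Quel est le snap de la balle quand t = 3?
De l'équation du snap s(t) = -360·t^2 + 240·t - 120, nous substituons t = 3 pour obtenir s = -2640.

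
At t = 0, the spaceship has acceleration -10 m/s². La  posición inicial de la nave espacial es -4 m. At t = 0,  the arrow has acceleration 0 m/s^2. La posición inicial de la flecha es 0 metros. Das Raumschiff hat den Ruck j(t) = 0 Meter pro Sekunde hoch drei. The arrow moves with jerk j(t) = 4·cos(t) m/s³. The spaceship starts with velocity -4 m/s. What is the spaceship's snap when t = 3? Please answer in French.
En partant du jerk j(t) = 0, nous prenons 1 dérivée. La dérivée du jerk donne le snap: s(t) = 0. En utilisant s(t) = 0 et en substituant t = 3, nous trouvons s = 0.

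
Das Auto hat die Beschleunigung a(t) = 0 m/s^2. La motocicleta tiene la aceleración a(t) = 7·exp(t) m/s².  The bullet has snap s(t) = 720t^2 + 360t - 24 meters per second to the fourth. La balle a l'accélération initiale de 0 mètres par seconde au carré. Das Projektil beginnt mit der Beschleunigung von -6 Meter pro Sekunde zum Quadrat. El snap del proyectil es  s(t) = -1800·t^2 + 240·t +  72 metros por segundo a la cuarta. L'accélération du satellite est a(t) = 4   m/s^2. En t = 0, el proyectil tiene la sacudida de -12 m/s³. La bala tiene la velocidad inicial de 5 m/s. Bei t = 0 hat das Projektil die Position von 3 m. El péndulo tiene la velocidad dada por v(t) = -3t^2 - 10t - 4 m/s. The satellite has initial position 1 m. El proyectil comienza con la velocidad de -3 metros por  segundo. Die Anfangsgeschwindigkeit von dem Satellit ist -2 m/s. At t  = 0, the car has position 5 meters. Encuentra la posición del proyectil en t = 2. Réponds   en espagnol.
Para resolver esto, necesitamos tomar 4 antiderivadas de nuestra ecuación del snap s(t) = -1800·t^2 + 240·t + 72. La antiderivada del snap es la sacudida. Usando j(0) = -12, obtenemos j(t) = -600·t^3 + 120·t^2 + 72·t - 12. La antiderivada de la sacudida es la aceleración. Usando a(0) = -6, obtenemos a(t) = -150·t^4 + 40·t^3 + 36·t^2 - 12·t - 6. Integrando la aceleración y usando la condición inicial v(0) = -3, obtenemos v(t) = -30·t^5 + 10·t^4 + 12·t^3 - 6·t^2 - 6·t - 3. Tomando ∫v(t)dt y aplicando x(0) = 3, encontramos x(t) = -5·t^6 + 2·t^5 + 3·t^4 - 2·t^3 - 3·t^2 - 3·t + 3. De la ecuación de la posición x(t) = -5·t^6 + 2·t^5 + 3·t^4 - 2·t^3 - 3·t^2 - 3·t + 3, sustituimos t = 2 para obtener x = -239.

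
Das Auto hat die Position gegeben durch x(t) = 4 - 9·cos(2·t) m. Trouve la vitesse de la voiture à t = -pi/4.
En partant de la position x(t) = 4 - 9·cos(2·t), nous prenons 1 dérivée. En dérivant la position, nous obtenons la vitesse: v(t) = 18·sin(2·t). Nous avons la vitesse v(t) = 18·sin(2·t). En substituant t = -pi/4: v(-pi/4) = -18.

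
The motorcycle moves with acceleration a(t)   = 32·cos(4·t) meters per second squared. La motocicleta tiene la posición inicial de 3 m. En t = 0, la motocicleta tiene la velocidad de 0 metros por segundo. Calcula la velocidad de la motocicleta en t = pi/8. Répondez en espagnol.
Partiendo de la aceleración a(t) = 32·cos(4·t), tomamos 1 integral. Integrando la aceleración y usando la condición inicial v(0) = 0, obtenemos v(t) = 8·sin(4·t). Tenemos la velocidad v(t) = 8·sin(4·t). Sustituyendo t = pi/8: v(pi/8) = 8.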